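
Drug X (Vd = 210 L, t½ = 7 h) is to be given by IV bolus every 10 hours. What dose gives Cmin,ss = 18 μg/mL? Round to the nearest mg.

6395 mg

τ/t½ = 10/7 ≈ 1.4286, so f = (1/2)^(10/7) ≈ 0.371499.
Cmin,ss = (D/Vd)·f/(1−f), so D = Cmin,ss·Vd·(1−f)/f.
D = 18 × 210 × (1−f)/f ≈ 18 × 210 × 1.69180 ≈ 6395.00 mg.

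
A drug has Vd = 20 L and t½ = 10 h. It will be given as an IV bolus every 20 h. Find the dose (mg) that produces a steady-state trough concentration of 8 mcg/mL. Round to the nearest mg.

τ/t½ = 20/10 ≈ 2, so f = (1/2)^(20/10) ≈ 0.250000.
Cmin,ss = (D/Vd)·f/(1−f), so D = Cmin,ss·Vd·(1−f)/f.
D = 8 × 20 × (1−f)/f ≈ 8 × 20 × 3.00000 ≈ 480.00 mg.

480 mg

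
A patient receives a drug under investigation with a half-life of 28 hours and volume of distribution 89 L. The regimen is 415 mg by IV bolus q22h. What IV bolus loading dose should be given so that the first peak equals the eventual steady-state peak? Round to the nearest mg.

988 mg

f = (1/2)^(22/28) ≈ 0.580065; accumulation ratio R = 1/(1−f) ≈ 2.38132.
Loading dose to hit Cmax,ss on first dose: D_load = D_maint·R ≈ 415 × 2.38132 ≈ 988.25 mg.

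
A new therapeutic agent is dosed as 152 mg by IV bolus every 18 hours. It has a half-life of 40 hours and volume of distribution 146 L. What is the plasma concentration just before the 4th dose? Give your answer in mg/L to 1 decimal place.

1.7 mg/L

f = (1/2)^(τ/t½) = (1/2)^(18/40) ≈ 0.7320.
C₀ = D/Vd = 152/146 ≈ 1.041 mg/L.
Before the 4th dose, 3 doses have been given. Superposition: Cmin = C₀·(f + f² + … + f^3).
≈ 1.041 × (0.7320 + 0.5358 + 0.3922) ≈ 1.041 × 1.6600 ≈ 1.728 mg/L.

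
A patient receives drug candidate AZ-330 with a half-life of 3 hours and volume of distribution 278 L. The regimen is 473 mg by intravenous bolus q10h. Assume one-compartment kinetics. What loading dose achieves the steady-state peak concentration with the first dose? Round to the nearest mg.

525 mg

f = (1/2)^(10/3) ≈ 0.099213; accumulation ratio R = 1/(1−f) ≈ 1.11014.
Loading dose to hit Cmax,ss on first dose: D_load = D_maint·R ≈ 473 × 1.11014 ≈ 525.10 mg.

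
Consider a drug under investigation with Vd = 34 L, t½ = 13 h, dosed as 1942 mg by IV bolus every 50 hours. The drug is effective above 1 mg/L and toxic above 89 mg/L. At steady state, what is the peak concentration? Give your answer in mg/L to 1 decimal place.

61.4 mg/L

k = ln2/t½ = ln2/13 ≈ 0.053319 h⁻¹; fraction remaining f = e^(−kτ) = e^(−0.053319×50) ≈ 0.0695.
Accumulation ratio R = 1/(1 − f) ≈ 1/0.9305 ≈ 1.0747.
Each bolus raises the concentration by D/Vd = 1942/34 ≈ 57.118 mg/L.
Steady-state peak Cmax,ss = C₀·R ≈ 57.118 × 1.0747 ≈ 61.385 mg/L.
Peak 61.4 mg/L vs MTC 89 mg/L: below toxic threshold.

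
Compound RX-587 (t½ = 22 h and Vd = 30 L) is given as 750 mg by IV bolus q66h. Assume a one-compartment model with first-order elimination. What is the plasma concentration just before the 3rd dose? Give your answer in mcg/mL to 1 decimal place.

f = (1/2)^(τ/t½) = (1/2)^(66/22) ≈ 0.1250.
C₀ = D/Vd = 750/30 ≈ 25.000 mcg/mL.
Before the 3rd dose, 2 doses have been given. Superposition: Cmin = C₀·(f + f²).
≈ 25.000 × (0.1250 + 0.0156) ≈ 25.000 × 0.1406 ≈ 3.515 mcg/mL.

3.5 mcg/mL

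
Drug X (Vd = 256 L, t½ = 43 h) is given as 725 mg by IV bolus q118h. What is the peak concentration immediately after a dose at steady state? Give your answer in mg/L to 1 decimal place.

3.3 mg/L

τ/t½ = 118/43 ≈ 2.7442, so fraction remaining f = (1/2)^(118/43) ≈ 0.1493.
Accumulation ratio R = 1/(1 − f) ≈ 1/0.8507 ≈ 1.1755.
Single-dose peak C₀ = D/Vd = 725/256 ≈ 2.832 mg/L.
Cmax,ss = C₀/(1 − f) ≈ 2.832/0.8507 ≈ 3.329 mg/L.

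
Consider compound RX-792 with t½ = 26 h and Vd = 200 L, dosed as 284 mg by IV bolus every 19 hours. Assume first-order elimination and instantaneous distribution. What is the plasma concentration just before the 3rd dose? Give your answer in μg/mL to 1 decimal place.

f = (1/2)^(τ/t½) = (1/2)^(19/26) ≈ 0.6026.
C₀ = D/Vd = 284/200 ≈ 1.420 μg/mL.
Before the 3rd dose, 2 doses have been given. Superposition: Cmin = C₀·(f + f²).
≈ 1.420 × (0.6026 + 0.3631) ≈ 1.420 × 0.9657 ≈ 1.371 μg/mL.

1.4 μg/mL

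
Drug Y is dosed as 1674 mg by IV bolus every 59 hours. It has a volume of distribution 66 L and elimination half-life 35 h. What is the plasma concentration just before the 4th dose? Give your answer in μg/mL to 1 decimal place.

11.1 μg/mL

f = (1/2)^(τ/t½) = (1/2)^(59/35) ≈ 0.3108.
C₀ = D/Vd = 1674/66 ≈ 25.364 μg/mL.
Before the 4th dose, 3 doses have been given. Superposition: Cmin = C₀·(f + f² + … + f^3).
≈ 25.364 × (0.3108 + 0.0966 + 0.0300) ≈ 25.364 × 0.4374 ≈ 11.094 μg/mL.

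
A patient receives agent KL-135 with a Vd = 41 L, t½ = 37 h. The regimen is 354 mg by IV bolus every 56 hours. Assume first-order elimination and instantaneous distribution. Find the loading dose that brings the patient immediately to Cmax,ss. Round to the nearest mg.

f = (1/2)^(56/37) ≈ 0.350257; accumulation ratio R = 1/(1−f) ≈ 1.53907.
Loading dose to hit Cmax,ss on first dose: D_load = D_maint·R ≈ 354 × 1.53907 ≈ 544.83 mg.

545 mg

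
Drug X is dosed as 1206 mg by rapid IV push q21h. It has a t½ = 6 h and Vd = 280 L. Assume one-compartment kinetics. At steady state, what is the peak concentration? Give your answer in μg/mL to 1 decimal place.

k = ln2/t½ = ln2/6 ≈ 0.115525 h⁻¹; fraction remaining f = e^(−kτ) = e^(−0.115525×21) ≈ 0.0884.
Accumulation ratio R = 1/(1 − f) ≈ 1/0.9116 ≈ 1.0970.
Single-dose peak C₀ = D/Vd = 1206/280 ≈ 4.307 μg/mL.
Cmax,ss = C₀/(1 − f) ≈ 4.307/0.9116 ≈ 4.725 μg/mL.

4.7 μg/mL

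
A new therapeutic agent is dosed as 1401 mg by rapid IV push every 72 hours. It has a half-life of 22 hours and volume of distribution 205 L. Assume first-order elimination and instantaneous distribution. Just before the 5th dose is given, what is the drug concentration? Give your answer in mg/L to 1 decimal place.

f = (1/2)^(τ/t½) = (1/2)^(72/22) ≈ 0.1035.
C₀ = D/Vd = 1401/205 ≈ 6.834 mg/L.
Before the 5th dose, 4 doses have been given. Superposition: Cmin = C₀·(f + f² + … + f^4).
≈ 6.834 × (0.1035 + 0.0107 + 0.0011 + 0.0001) ≈ 6.834 × 0.1154 ≈ 0.789 mg/L.

0.8 mg/L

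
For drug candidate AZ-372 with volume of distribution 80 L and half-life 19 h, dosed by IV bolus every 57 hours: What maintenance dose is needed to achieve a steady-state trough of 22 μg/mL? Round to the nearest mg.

12320 mg

τ/t½ = 57/19 ≈ 3, so f = (1/2)^(57/19) ≈ 0.125000.
Cmin,ss = (D/Vd)·f/(1−f), so D = Cmin,ss·Vd·(1−f)/f.
D = 22 × 80 × (1−f)/f ≈ 22 × 80 × 7.00000 ≈ 12320.00 mg.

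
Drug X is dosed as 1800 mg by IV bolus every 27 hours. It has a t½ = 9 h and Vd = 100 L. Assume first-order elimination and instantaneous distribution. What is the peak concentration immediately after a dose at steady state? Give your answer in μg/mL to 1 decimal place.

20.6 μg/mL

The dosing interval is 3 half-lives, so f = 2^(−3) = 0.125.
At steady state, R = 1/(1 − 0.125) = 8/7.
Single-dose peak C₀ = D/Vd = 1800/100 = 18 μg/mL.
Steady-state peak Cmax,ss = C₀·R = 18 × 8/7 ≈ 20.571 μg/mL.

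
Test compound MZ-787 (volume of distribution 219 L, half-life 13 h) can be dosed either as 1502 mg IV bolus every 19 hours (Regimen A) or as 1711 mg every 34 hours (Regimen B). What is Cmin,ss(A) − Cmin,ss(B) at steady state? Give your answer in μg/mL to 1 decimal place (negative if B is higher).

2.4 μg/mL

Regimen A: f = (1/2)^(19/13) ≈ 0.3631; Cmin,ss = (1502/219)·f/(1−f) ≈ 3.910 μg/mL.
Regimen B: f = (1/2)^(34/13) ≈ 0.1632; Cmin,ss = (1711/219)·f/(1−f) ≈ 1.524 μg/mL.
Difference ≈ 3.910 − 1.524 ≈ 2.386 μg/mL.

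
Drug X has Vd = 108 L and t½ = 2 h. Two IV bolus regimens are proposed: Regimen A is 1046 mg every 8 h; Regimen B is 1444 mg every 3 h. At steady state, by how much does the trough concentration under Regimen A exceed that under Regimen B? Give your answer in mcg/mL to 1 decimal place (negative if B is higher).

Regimen A: f = (1/2)^(8/2) ≈ 0.0625; Cmin,ss = (1046/108)·f/(1−f) ≈ 0.646 mcg/mL.
Regimen B: f = (1/2)^(3/2) ≈ 0.3536; Cmin,ss = (1444/108)·f/(1−f) ≈ 7.314 mcg/mL.
Difference ≈ 0.646 − 7.314 ≈ -6.668 mcg/mL.

-6.7 mcg/mL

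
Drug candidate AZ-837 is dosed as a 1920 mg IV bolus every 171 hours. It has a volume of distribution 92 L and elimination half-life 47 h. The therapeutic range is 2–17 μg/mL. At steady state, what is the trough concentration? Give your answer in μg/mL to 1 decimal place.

Over one 171-h interval, 171/47 ≈ 3.6383 half-lives elapse, leaving f ≈ 0.0803 of each dose.
Each bolus raises the concentration by D/Vd = 1920/92 ≈ 20.870 μg/mL.
Steady-state trough Cmin,ss = C₀·f/(1−f) ≈ 20.870 × 0.0803/0.9197 ≈ 1.822 μg/mL.
Trough 1.8 μg/mL vs MEC 2 μg/mL: subtherapeutic.

1.8 μg/mL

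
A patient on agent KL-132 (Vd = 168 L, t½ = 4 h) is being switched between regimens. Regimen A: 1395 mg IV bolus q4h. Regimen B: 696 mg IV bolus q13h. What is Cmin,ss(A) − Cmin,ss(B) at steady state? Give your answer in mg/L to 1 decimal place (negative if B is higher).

Regimen A: f = (1/2)^(4/4) ≈ 0.5000; Cmin,ss = (1395/168)·f/(1−f) ≈ 8.304 mg/L.
Regimen B: f = (1/2)^(13/4) ≈ 0.1051; Cmin,ss = (696/168)·f/(1−f) ≈ 0.487 mg/L.
Difference ≈ 8.304 − 0.487 ≈ 7.817 mg/L.

7.8 mg/L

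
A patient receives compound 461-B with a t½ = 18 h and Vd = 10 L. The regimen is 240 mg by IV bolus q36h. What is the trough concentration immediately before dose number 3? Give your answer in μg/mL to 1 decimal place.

f = (1/2)^(τ/t½) = (1/2)^(36/18) ≈ 0.2500.
C₀ = D/Vd = 240/10 ≈ 24.000 μg/mL.
Before the 3rd dose, 2 doses have been given. Superposition: Cmin = C₀·(f + f²).
≈ 24.000 × (0.2500 + 0.0625) ≈ 24.000 × 0.3125 ≈ 7.500 μg/mL.

7.5 μg/mL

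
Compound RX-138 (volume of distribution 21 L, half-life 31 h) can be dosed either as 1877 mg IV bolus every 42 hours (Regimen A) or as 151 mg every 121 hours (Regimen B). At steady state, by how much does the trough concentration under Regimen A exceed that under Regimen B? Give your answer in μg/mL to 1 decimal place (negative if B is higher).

56.9 μg/mL

Regimen A: f = (1/2)^(42/31) ≈ 0.3910; Cmin,ss = (1877/21)·f/(1−f) ≈ 57.386 μg/mL.
Regimen B: f = (1/2)^(121/31) ≈ 0.0668; Cmin,ss = (151/21)·f/(1−f) ≈ 0.515 μg/mL.
Difference ≈ 57.386 − 0.515 ≈ 56.871 μg/mL.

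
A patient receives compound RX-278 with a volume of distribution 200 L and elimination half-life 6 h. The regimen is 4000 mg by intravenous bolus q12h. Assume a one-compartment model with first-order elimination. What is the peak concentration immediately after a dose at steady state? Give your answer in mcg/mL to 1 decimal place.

τ = 12 h = 2 half-lives, so f = (1/2)^2 = 0.25.
Accumulation ratio R = 1/(1 − f) = 1/0.75 = 4/3.
Single-dose peak C₀ = D/Vd = 4000/200 = 20 mcg/mL.
Steady-state peak Cmax,ss = C₀·R = 20 × 4/3 ≈ 26.667 mcg/mL.

26.7 mcg/mL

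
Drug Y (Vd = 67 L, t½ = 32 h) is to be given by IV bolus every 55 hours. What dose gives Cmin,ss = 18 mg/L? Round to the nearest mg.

τ/t½ = 55/32 ≈ 1.7188, so f = (1/2)^(55/32) ≈ 0.303812.
Cmin,ss = (D/Vd)·f/(1−f), so D = Cmin,ss·Vd·(1−f)/f.
D = 18 × 67 × (1−f)/f ≈ 18 × 67 × 2.29151 ≈ 2763.56 mg.

2764 mg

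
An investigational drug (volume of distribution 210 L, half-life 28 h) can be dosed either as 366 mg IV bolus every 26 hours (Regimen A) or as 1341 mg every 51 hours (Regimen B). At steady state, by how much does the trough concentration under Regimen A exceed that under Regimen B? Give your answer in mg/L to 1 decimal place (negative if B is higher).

Regimen A: f = (1/2)^(26/28) ≈ 0.5254; Cmin,ss = (366/210)·f/(1−f) ≈ 1.929 mg/L.
Regimen B: f = (1/2)^(51/28) ≈ 0.2829; Cmin,ss = (1341/210)·f/(1−f) ≈ 2.519 mg/L.
Difference ≈ 1.929 − 2.519 ≈ -0.590 mg/L.

-0.6 mg/L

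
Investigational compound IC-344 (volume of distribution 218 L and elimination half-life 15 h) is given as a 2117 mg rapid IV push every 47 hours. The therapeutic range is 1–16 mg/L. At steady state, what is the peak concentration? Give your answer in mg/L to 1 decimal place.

11.0 mg/L

τ/t½ = 47/15 ≈ 3.1333, so fraction remaining f = (1/2)^(47/15) ≈ 0.1140.
Accumulation ratio R = 1/(1 − f) ≈ 1/0.8860 ≈ 1.1287.
Single-dose peak C₀ = D/Vd = 2117/218 ≈ 9.711 mg/L.
Steady-state peak Cmax,ss = C₀·R ≈ 9.711 × 1.1287 ≈ 10.961 mg/L.
Peak 11.0 mg/L vs MTC 16 mg/L: below toxic threshold.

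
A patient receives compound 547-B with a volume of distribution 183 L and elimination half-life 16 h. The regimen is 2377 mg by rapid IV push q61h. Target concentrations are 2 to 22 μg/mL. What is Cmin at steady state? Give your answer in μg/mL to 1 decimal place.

τ/t½ = 61/16 ≈ 3.8125, so fraction remaining f = (1/2)^(61/16) ≈ 0.0712.
Single-dose peak C₀ = D/Vd = 2377/183 ≈ 12.989 μg/mL.
Steady-state trough Cmin,ss = C₀·f/(1−f) ≈ 12.989 × 0.0712/0.9288 ≈ 0.996 μg/mL.
Trough 1.0 μg/mL vs MEC 2 μg/mL: subtherapeutic.

1.0 μg/mL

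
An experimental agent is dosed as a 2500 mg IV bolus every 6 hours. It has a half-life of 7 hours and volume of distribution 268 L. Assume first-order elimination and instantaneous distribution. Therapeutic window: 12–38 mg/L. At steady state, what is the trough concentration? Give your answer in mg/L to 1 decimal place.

11.5 mg/L

Over one 6-h interval, 6/7 ≈ 0.85714 half-lives elapse, leaving f ≈ 0.5520 of each dose.
Accumulation ratio R = 1/(1 − f) ≈ 1/0.4480 ≈ 2.2321.
Single-dose peak C₀ = D/Vd = 2500/268 ≈ 9.328 mg/L.
Steady-state peak Cmax,ss = C₀·R ≈ 9.328 × 2.2321 ≈ 20.821 mg/L.
One interval later, Cmin,ss = Cmax,ss·e^(−kτ) ≈ 20.821 × 0.5520 ≈ 11.493 mg/L.
Trough 11.5 mg/L vs MEC 12 mg/L: subtherapeutic.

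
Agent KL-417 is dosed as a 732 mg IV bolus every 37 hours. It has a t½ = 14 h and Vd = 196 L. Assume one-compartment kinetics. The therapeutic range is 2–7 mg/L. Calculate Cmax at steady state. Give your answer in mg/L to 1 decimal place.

k = ln2/t½ = ln2/14 ≈ 0.049511 h⁻¹; fraction remaining f = e^(−kτ) = e^(−0.049511×37) ≈ 0.1601.
Accumulation ratio R = 1/(1 − f) ≈ 1/0.8399 ≈ 1.1906.
Each bolus raises the concentration by D/Vd = 732/196 ≈ 3.735 mg/L.
Cmax,ss = C₀/(1 − f) ≈ 3.735/0.8399 ≈ 4.447 mg/L.
Peak 4.4 mg/L vs MTC 7 mg/L: below toxic threshold.

4.4 mg/L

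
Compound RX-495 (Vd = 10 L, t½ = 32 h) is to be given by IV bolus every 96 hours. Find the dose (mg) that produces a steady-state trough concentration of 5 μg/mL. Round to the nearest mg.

350 mg

τ/t½ = 96/32 ≈ 3, so f = (1/2)^(96/32) ≈ 0.125000.
Cmin,ss = (D/Vd)·f/(1−f), so D = Cmin,ss·Vd·(1−f)/f.
D = 5 × 10 × (1−f)/f ≈ 5 × 10 × 7.00000 ≈ 350.00 mg.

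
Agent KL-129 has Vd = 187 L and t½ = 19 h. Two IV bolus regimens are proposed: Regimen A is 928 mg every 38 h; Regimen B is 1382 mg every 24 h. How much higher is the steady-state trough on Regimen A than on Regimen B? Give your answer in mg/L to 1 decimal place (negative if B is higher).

Regimen A: f = (1/2)^(38/19) ≈ 0.2500; Cmin,ss = (928/187)·f/(1−f) ≈ 1.654 mg/L.
Regimen B: f = (1/2)^(24/19) ≈ 0.4166; Cmin,ss = (1382/187)·f/(1−f) ≈ 5.277 mg/L.
Difference ≈ 1.654 − 5.277 ≈ -3.623 mg/L.

-3.6 mg/L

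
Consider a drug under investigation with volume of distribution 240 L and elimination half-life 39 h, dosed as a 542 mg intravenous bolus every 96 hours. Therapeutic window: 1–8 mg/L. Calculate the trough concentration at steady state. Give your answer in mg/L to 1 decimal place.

k = ln2/t½ = ln2/39 ≈ 0.017773 h⁻¹; fraction remaining f = e^(−kτ) = e^(−0.017773×96) ≈ 0.1816.
Single-dose peak C₀ = D/Vd = 542/240 ≈ 2.258 mg/L.
Steady-state trough Cmin,ss = C₀·f/(1−f) ≈ 2.258 × 0.1816/0.8184 ≈ 0.501 mg/L.
Trough 0.5 mg/L vs MEC 1 mg/L: subtherapeutic.

0.5 mg/L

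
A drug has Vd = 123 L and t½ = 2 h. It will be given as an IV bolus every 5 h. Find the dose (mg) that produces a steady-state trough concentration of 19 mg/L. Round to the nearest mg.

τ/t½ = 5/2 ≈ 2.5, so f = (1/2)^(5/2) ≈ 0.176777.
Cmin,ss = (D/Vd)·f/(1−f), so D = Cmin,ss·Vd·(1−f)/f.
D = 19 × 123 × (1−f)/f ≈ 19 × 123 × 4.65684 ≈ 10883.04 mg.

10883 mg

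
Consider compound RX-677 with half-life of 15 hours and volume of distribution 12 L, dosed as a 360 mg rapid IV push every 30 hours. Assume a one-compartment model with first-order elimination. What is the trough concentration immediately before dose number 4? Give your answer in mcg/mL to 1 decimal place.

f = (1/2)^(τ/t½) = (1/2)^(30/15) ≈ 0.2500.
C₀ = D/Vd = 360/12 ≈ 30.000 mcg/mL.
Before the 4th dose, 3 doses have been given. Superposition: Cmin = C₀·(f + f² + … + f^3).
≈ 30.000 × (0.2500 + 0.0625 + 0.0156) ≈ 30.000 × 0.3281 ≈ 9.843 mcg/mL.

9.8 mcg/mL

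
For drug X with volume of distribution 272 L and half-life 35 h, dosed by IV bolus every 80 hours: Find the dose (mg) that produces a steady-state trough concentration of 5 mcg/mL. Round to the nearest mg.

τ/t½ = 80/35 ≈ 2.2857, so f = (1/2)^(80/35) ≈ 0.205084.
Cmin,ss = (D/Vd)·f/(1−f), so D = Cmin,ss·Vd·(1−f)/f.
D = 5 × 272 × (1−f)/f ≈ 5 × 272 × 3.87605 ≈ 5271.43 mg.

5271 mg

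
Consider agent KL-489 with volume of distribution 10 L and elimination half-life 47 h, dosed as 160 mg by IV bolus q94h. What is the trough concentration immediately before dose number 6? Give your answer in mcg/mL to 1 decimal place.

f = (1/2)^(τ/t½) = (1/2)^(94/47) ≈ 0.2500.
C₀ = D/Vd = 160/10 ≈ 16.000 mcg/mL.
Before the 6th dose, 5 doses have been given. Superposition: Cmin = C₀·(f + f² + … + f^5).
≈ 16.000 × (0.2500 + 0.0625 + 0.0156 + 0.0039 + 0.0010) ≈ 16.000 × 0.3330 ≈ 5.328 mcg/mL.

5.3 mcg/mL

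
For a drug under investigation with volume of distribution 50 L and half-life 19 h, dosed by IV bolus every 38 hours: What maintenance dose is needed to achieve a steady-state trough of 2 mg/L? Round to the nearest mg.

τ/t½ = 38/19 ≈ 2, so f = (1/2)^(38/19) ≈ 0.250000.
Cmin,ss = (D/Vd)·f/(1−f), so D = Cmin,ss·Vd·(1−f)/f.
D = 2 × 50 × (1−f)/f ≈ 2 × 50 × 3.00000 ≈ 300.00 mg.

300 mg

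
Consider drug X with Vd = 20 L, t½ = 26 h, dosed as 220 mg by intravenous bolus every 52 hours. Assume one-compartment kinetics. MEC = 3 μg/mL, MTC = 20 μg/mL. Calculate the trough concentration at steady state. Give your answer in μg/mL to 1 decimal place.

τ = 52 h = 2 half-lives, so f = (1/2)^2 = 0.25.
At steady state, R = 1/(1 − 0.25) = 4/3.
Single-dose peak C₀ = D/Vd = 220/20 = 11 μg/mL.
Steady-state peak Cmax,ss = C₀·R = 11 × 4/3 ≈ 14.667 μg/mL.
Steady-state trough Cmin,ss = Cmax,ss·f ≈ 14.667 × 0.25 ≈ 3.667 μg/mL.
Trough 3.7 μg/mL vs MEC 3 μg/mL: adequate.

3.7 μg/mL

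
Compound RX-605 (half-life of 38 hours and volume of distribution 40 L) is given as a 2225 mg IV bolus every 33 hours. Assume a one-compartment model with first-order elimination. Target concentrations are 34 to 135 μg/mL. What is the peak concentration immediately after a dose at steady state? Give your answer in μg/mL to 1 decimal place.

123.0 μg/mL

τ/t½ = 33/38 ≈ 0.86842, so fraction remaining f = (1/2)^(33/38) ≈ 0.5477.
At steady state, accumulation factor R = 1/(1 − e^(−kτ)) ≈ 2.2109.
Single-dose peak C₀ = D/Vd = 2225/40 ≈ 55.625 μg/mL.
Steady-state peak Cmax,ss = C₀·R ≈ 55.625 × 2.2109 ≈ 122.981 μg/mL.
Peak 123.0 μg/mL vs MTC 135 μg/mL: below toxic threshold.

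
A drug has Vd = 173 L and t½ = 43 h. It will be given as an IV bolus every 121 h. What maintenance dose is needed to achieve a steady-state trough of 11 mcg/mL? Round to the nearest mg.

11479 mg

τ/t½ = 121/43 ≈ 2.814, so f = (1/2)^(121/43) ≈ 0.142205.
Cmin,ss = (D/Vd)·f/(1−f), so D = Cmin,ss·Vd·(1−f)/f.
D = 11 × 173 × (1−f)/f ≈ 11 × 173 × 6.03210 ≈ 11479.09 mg.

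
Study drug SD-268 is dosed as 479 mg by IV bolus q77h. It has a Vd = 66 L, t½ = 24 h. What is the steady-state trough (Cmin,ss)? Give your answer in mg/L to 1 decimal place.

0.9 mg/L

τ/t½ = 77/24 ≈ 3.2083, so fraction remaining f = (1/2)^(77/24) ≈ 0.1082.
At steady state, accumulation factor R = 1/(1 − e^(−kτ)) ≈ 1.1213.
Each bolus raises the concentration by D/Vd = 479/66 ≈ 7.258 mg/L.
Steady-state peak Cmax,ss = C₀·R ≈ 7.258 × 1.1213 ≈ 8.138 mg/L.
One interval later, Cmin,ss = Cmax,ss·e^(−kτ) ≈ 8.138 × 0.1082 ≈ 0.881 mg/L.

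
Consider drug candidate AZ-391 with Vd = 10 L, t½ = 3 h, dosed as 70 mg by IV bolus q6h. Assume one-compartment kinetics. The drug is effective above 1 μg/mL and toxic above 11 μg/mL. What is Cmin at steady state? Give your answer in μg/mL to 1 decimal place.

τ = 6 h = 2 half-lives, so f = (1/2)^2 = 0.25.
Accumulation ratio R = 1/(1 − f) = 1/0.75 = 4/3.
Single-dose peak C₀ = D/Vd = 70/10 = 7 μg/mL.
Steady-state peak Cmax,ss = C₀·R = 7 × 4/3 ≈ 9.333 μg/mL.
Steady-state trough Cmin,ss = Cmax,ss·f ≈ 9.333 × 0.25 ≈ 2.333 μg/mL.
Trough 2.3 μg/mL vs MEC 1 μg/mL: adequate.

2.3 μg/mL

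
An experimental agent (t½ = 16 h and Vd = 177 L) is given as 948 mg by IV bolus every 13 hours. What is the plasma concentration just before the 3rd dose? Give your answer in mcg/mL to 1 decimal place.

4.8 mcg/mL

f = (1/2)^(τ/t½) = (1/2)^(13/16) ≈ 0.5694.
C₀ = D/Vd = 948/177 ≈ 5.356 mcg/mL.
Before the 3rd dose, 2 doses have been given. Superposition: Cmin = C₀·(f + f²).
≈ 5.356 × (0.5694 + 0.3242) ≈ 5.356 × 0.8936 ≈ 4.786 mcg/mL.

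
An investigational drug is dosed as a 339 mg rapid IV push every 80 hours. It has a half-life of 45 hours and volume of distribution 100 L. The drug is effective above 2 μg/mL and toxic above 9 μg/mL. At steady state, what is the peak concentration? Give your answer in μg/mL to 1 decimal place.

k = ln2/t½ = ln2/45 ≈ 0.015403 h⁻¹; fraction remaining f = e^(−kτ) = e^(−0.015403×80) ≈ 0.2916.
Accumulation ratio R = 1/(1 − f) ≈ 1/0.7084 ≈ 1.4116.
Each bolus raises the concentration by D/Vd = 339/100 ≈ 3.390 μg/mL.
Steady-state peak Cmax,ss = C₀·R ≈ 3.390 × 1.4116 ≈ 4.785 μg/mL.
Peak 4.8 μg/mL vs MTC 9 μg/mL: below toxic threshold.

4.8 μg/mL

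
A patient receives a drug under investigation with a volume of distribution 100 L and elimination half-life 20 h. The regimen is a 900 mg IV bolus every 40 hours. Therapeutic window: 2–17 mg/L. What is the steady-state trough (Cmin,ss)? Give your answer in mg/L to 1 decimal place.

3.0 mg/L

The dosing interval is 2 half-lives, so f = 2^(−2) = 0.25.
Accumulation ratio R = 1/(1 − f) = 1/0.75 = 4/3.
Single-dose peak C₀ = D/Vd = 900/100 = 9 mg/L.
Steady-state peak Cmax,ss = C₀·R = 9 × 4/3 ≈ 12.000 mg/L.
Steady-state trough Cmin,ss = Cmax,ss·f ≈ 12.000 × 0.25 ≈ 3.000 mg/L.
Trough 3.0 mg/L vs MEC 2 mg/L: adequate.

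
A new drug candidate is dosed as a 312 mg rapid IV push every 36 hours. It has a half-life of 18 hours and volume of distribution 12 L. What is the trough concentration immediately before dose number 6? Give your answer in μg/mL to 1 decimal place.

8.7 μg/mL

f = (1/2)^(τ/t½) = (1/2)^(36/18) ≈ 0.2500.
C₀ = D/Vd = 312/12 ≈ 26.000 μg/mL.
Before the 6th dose, 5 doses have been given. Superposition: Cmin = C₀·(f + f² + … + f^5).
≈ 26.000 × (0.2500 + 0.0625 + 0.0156 + 0.0039 + 0.0010) ≈ 26.000 × 0.3330 ≈ 8.658 μg/mL.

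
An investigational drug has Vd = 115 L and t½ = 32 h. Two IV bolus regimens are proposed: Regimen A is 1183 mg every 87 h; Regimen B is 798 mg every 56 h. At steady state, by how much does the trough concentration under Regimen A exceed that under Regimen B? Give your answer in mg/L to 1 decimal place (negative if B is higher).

-1.1 mg/L

Regimen A: f = (1/2)^(87/32) ≈ 0.1519; Cmin,ss = (1183/115)·f/(1−f) ≈ 1.842 mg/L.
Regimen B: f = (1/2)^(56/32) ≈ 0.2973; Cmin,ss = (798/115)·f/(1−f) ≈ 2.936 mg/L.
Difference ≈ 1.842 − 2.936 ≈ -1.094 mg/L.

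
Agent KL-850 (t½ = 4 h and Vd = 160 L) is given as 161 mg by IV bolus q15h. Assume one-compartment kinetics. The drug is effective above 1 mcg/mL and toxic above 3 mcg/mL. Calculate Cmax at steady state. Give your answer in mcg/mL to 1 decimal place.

1.1 mcg/mL

k = ln2/t½ = ln2/4 ≈ 0.173287 h⁻¹; fraction remaining f = e^(−kτ) = e^(−0.173287×15) ≈ 0.0743.
Accumulation ratio R = 1/(1 − f) ≈ 1/0.9257 ≈ 1.0803.
Single-dose peak C₀ = D/Vd = 161/160 ≈ 1.006 mcg/mL.
Steady-state peak Cmax,ss = C₀·R ≈ 1.006 × 1.0803 ≈ 1.087 mcg/mL.
Peak 1.1 mcg/mL vs MTC 3 mcg/mL: below toxic threshold.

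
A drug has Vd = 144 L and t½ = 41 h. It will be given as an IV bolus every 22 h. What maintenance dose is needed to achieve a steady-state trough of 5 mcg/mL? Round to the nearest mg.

324 mg

τ/t½ = 22/41 ≈ 0.53659, so f = (1/2)^(22/41) ≈ 0.689401.
Cmin,ss = (D/Vd)·f/(1−f), so D = Cmin,ss·Vd·(1−f)/f.
D = 5 × 144 × (1−f)/f ≈ 5 × 144 × 0.45053 ≈ 324.38 mg.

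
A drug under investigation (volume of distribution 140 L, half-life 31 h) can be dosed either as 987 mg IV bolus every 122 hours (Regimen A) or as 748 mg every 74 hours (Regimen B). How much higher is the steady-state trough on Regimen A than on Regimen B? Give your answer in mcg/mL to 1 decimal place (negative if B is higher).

-0.8 mcg/mL

Regimen A: f = (1/2)^(122/31) ≈ 0.0654; Cmin,ss = (987/140)·f/(1−f) ≈ 0.493 mcg/mL.
Regimen B: f = (1/2)^(74/31) ≈ 0.1912; Cmin,ss = (748/140)·f/(1−f) ≈ 1.263 mcg/mL.
Difference ≈ 0.493 − 1.263 ≈ -0.770 mcg/mL.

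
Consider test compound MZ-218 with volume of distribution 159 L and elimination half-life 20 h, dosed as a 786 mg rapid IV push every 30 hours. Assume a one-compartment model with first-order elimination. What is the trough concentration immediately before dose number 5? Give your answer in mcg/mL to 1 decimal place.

f = (1/2)^(τ/t½) = (1/2)^(30/20) ≈ 0.3536.
C₀ = D/Vd = 786/159 ≈ 4.943 mcg/mL.
Before the 5th dose, 4 doses have been given. Superposition: Cmin = C₀·(f + f² + … + f^4).
≈ 4.943 × (0.3536 + 0.1250 + 0.0442 + 0.0156) ≈ 4.943 × 0.5384 ≈ 2.661 mcg/mL.

2.7 mcg/mL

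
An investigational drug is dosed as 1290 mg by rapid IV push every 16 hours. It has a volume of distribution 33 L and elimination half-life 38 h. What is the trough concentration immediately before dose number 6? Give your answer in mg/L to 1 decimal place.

88.5 mg/L

f = (1/2)^(τ/t½) = (1/2)^(16/38) ≈ 0.7469.
C₀ = D/Vd = 1290/33 ≈ 39.091 mg/L.
Before the 6th dose, 5 doses have been given. Superposition: Cmin = C₀·(f + f² + … + f^5).
≈ 39.091 × (0.7469 + 0.5579 + 0.4167 + 0.3112 + 0.2324) ≈ 39.091 × 2.2651 ≈ 88.545 mg/L.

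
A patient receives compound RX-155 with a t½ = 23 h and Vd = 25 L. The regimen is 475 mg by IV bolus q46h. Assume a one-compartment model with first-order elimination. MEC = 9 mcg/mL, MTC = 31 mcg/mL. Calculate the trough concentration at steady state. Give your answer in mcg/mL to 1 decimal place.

τ = 46 h = 2 half-lives, so f = (1/2)^2 = 0.25.
Accumulation ratio R = 1/(1 − f) = 1/0.75 = 4/3.
Single-dose peak C₀ = D/Vd = 475/25 = 19 mcg/mL.
Steady-state peak Cmax,ss = C₀·R = 19 × 4/3 ≈ 25.333 mcg/mL.
Steady-state trough Cmin,ss = Cmax,ss·f ≈ 25.333 × 0.25 ≈ 6.333 mcg/mL.
Trough 6.3 mcg/mL vs MEC 9 mcg/mL: subtherapeutic.

6.3 mcg/mL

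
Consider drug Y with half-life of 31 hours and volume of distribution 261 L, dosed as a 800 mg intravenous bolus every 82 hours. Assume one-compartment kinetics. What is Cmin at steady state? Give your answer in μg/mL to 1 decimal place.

0.6 μg/mL

τ/t½ = 82/31 ≈ 2.6452, so fraction remaining f = (1/2)^(82/31) ≈ 0.1599.
Accumulation ratio R = 1/(1 − f) ≈ 1/0.8401 ≈ 1.1903.
Single-dose peak C₀ = D/Vd = 800/261 ≈ 3.065 μg/mL.
Cmax,ss = C₀/(1 − f) ≈ 3.065/0.8401 ≈ 3.648 μg/mL.
One interval later, Cmin,ss = Cmax,ss·e^(−kτ) ≈ 3.648 × 0.1599 ≈ 0.583 μg/mL.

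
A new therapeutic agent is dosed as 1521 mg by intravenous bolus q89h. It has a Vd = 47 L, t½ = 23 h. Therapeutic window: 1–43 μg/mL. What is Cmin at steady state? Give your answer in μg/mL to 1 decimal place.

τ/t½ = 89/23 ≈ 3.8696, so fraction remaining f = (1/2)^(89/23) ≈ 0.0684.
Each bolus raises the concentration by D/Vd = 1521/47 ≈ 32.362 μg/mL.
Steady-state trough Cmin,ss = C₀·f/(1−f) ≈ 32.362 × 0.0684/0.9316 ≈ 2.376 μg/mL.
Trough 2.4 μg/mL vs MEC 1 μg/mL: adequate.

2.4 μg/mL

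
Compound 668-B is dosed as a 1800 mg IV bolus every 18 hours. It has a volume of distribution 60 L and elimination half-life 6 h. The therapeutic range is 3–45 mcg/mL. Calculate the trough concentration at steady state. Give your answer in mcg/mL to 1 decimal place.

The dosing interval is 3 half-lives, so f = 2^(−3) = 0.125.
At steady state, R = 1/(1 − 0.125) = 8/7.
Single-dose peak C₀ = D/Vd = 1800/60 = 30 mcg/mL.
Steady-state peak Cmax,ss = C₀·R = 30 × 8/7 ≈ 34.286 mcg/mL.
Steady-state trough Cmin,ss = Cmax,ss·f ≈ 34.286 × 0.125 ≈ 4.286 mcg/mL.
Trough 4.3 mcg/mL vs MEC 3 mcg/mL: adequate.

4.3 mcg/mL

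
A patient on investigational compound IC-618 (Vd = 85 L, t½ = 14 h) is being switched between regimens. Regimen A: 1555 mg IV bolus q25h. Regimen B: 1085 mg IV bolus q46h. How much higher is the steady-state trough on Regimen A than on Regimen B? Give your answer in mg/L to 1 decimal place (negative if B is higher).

Regimen A: f = (1/2)^(25/14) ≈ 0.2900; Cmin,ss = (1555/85)·f/(1−f) ≈ 7.472 mg/L.
Regimen B: f = (1/2)^(46/14) ≈ 0.1025; Cmin,ss = (1085/85)·f/(1−f) ≈ 1.458 mg/L.
Difference ≈ 7.472 − 1.458 ≈ 6.014 mg/L.

6.0 mg/L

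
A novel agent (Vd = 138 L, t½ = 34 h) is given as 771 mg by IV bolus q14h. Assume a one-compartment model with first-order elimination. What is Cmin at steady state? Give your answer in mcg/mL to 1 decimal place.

16.9 mcg/mL

Over one 14-h interval, 14/34 ≈ 0.41176 half-lives elapse, leaving f ≈ 0.7517 of each dose.
Single-dose peak C₀ = D/Vd = 771/138 ≈ 5.587 mcg/mL.
Steady-state trough Cmin,ss = C₀·f/(1−f) ≈ 5.587 × 0.7517/0.2483 ≈ 16.914 mcg/mL.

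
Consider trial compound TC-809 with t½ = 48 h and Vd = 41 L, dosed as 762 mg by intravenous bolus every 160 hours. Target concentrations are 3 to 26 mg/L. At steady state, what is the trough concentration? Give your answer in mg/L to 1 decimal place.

τ/t½ = 160/48 ≈ 3.3333, so fraction remaining f = (1/2)^(160/48) ≈ 0.0992.
Accumulation ratio R = 1/(1 − f) ≈ 1/0.9008 ≈ 1.1101.
Each bolus raises the concentration by D/Vd = 762/41 ≈ 18.585 mg/L.
Cmax,ss = C₀/(1 − f) ≈ 18.585/0.9008 ≈ 20.632 mg/L.
One interval later, Cmin,ss = Cmax,ss·e^(−kτ) ≈ 20.632 × 0.0992 ≈ 2.047 mg/L.
Trough 2.0 mg/L vs MEC 3 mg/L: subtherapeutic.

2.0 mg/L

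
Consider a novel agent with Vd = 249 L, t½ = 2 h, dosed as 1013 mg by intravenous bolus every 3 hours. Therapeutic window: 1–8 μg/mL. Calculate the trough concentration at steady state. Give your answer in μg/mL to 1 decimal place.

τ/t½ = 3/2 ≈ 1.5, so fraction remaining f = (1/2)^(3/2) ≈ 0.3536.
Each bolus raises the concentration by D/Vd = 1013/249 ≈ 4.068 μg/mL.
Steady-state trough Cmin,ss = C₀·f/(1−f) ≈ 4.068 × 0.3536/0.6464 ≈ 2.225 μg/mL.
Trough 2.2 μg/mL vs MEC 1 μg/mL: adequate.

2.2 μg/mL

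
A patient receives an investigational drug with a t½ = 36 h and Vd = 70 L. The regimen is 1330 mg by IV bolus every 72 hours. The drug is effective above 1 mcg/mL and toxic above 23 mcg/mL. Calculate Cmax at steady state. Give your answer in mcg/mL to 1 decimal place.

25.3 mcg/mL

The dosing interval is 2 half-lives, so f = 2^(−2) = 0.25.
Accumulation ratio R = 1/(1 − f) = 1/0.75 = 4/3.
Single-dose peak C₀ = D/Vd = 1330/70 = 19 mcg/mL.
Steady-state peak Cmax,ss = C₀·R = 19 × 4/3 ≈ 25.333 mcg/mL.
Peak 25.3 mcg/mL vs MTC 23 mcg/mL: exceeds toxic threshold.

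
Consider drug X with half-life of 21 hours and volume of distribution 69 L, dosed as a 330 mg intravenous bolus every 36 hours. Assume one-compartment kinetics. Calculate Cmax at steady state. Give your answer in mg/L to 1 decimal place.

k = ln2/t½ = ln2/21 ≈ 0.033007 h⁻¹; fraction remaining f = e^(−kτ) = e^(−0.033007×36) ≈ 0.3048.
At steady state, accumulation factor R = 1/(1 − e^(−kτ)) ≈ 1.4384.
Single-dose peak C₀ = D/Vd = 330/69 ≈ 4.783 mg/L.
Steady-state peak Cmax,ss = C₀·R ≈ 4.783 × 1.4384 ≈ 6.880 mg/L.

6.9 mg/L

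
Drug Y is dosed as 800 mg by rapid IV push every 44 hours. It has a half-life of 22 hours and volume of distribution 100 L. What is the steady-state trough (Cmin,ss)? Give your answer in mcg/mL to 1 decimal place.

2.7 mcg/mL

The dosing interval is 2 half-lives, so f = 2^(−2) = 0.25.
At steady state, R = 1/(1 − 0.25) = 4/3.
Single-dose peak C₀ = D/Vd = 800/100 = 8 mcg/mL.
Steady-state peak Cmax,ss = C₀·R = 8 × 4/3 ≈ 10.667 mcg/mL.
Steady-state trough Cmin,ss = Cmax,ss·f ≈ 10.667 × 0.25 ≈ 2.667 mcg/mL.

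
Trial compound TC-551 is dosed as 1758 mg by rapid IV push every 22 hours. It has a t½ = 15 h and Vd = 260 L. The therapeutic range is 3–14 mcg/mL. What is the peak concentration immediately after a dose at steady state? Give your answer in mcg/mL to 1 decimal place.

k = ln2/t½ = ln2/15 ≈ 0.046210 h⁻¹; fraction remaining f = e^(−kτ) = e^(−0.046210×22) ≈ 0.3618.
Accumulation ratio R = 1/(1 − f) ≈ 1/0.6382 ≈ 1.5669.
Single-dose peak C₀ = D/Vd = 1758/260 ≈ 6.762 mcg/mL.
Steady-state peak Cmax,ss = C₀·R ≈ 6.762 × 1.5669 ≈ 10.595 mcg/mL.
Peak 10.6 mcg/mL vs MTC 14 mcg/mL: below toxic threshold.

10.6 mcg/mL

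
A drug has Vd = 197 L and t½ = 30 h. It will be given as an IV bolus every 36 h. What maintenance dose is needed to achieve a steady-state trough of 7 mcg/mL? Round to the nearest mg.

1789 mg

τ/t½ = 36/30 ≈ 1.2, so f = (1/2)^(36/30) ≈ 0.435275.
Cmin,ss = (D/Vd)·f/(1−f), so D = Cmin,ss·Vd·(1−f)/f.
D = 7 × 197 × (1−f)/f ≈ 7 × 197 × 1.29740 ≈ 1789.11 mg.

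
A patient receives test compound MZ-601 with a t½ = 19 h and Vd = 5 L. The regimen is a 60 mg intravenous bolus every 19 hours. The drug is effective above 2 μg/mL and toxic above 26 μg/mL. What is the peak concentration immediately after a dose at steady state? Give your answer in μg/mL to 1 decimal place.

τ = 19 h = 1 half-life, so f = (1/2)^1 = 0.5.
Accumulation ratio R = 1/(1 − f) = 1/0.5 = 2/1.
Single-dose peak C₀ = D/Vd = 60/5 = 12 μg/mL.
Steady-state peak Cmax,ss = C₀·R = 12 × 2/1 ≈ 24.000 μg/mL.
Peak 24.0 μg/mL vs MTC 26 μg/mL: below toxic threshold.

24.0 μg/mL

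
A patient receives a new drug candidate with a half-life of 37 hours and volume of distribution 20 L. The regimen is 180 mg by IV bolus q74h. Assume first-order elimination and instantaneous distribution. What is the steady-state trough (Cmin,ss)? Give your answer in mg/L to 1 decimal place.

τ = 74 h = 2 half-lives, so f = (1/2)^2 = 0.25.
At steady state, R = 1/(1 − 0.25) = 4/3.
Single-dose peak C₀ = D/Vd = 180/20 = 9 mg/L.
Steady-state peak Cmax,ss = C₀·R = 9 × 4/3 ≈ 12.000 mg/L.
Steady-state trough Cmin,ss = Cmax,ss·f ≈ 12.000 × 0.25 ≈ 3.000 mg/L.

3.0 mg/L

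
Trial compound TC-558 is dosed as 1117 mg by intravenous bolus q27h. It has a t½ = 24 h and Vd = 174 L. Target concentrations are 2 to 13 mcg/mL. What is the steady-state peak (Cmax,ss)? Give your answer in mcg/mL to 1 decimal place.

τ/t½ = 27/24 ≈ 1.125, so fraction remaining f = (1/2)^(27/24) ≈ 0.4585.
At steady state, accumulation factor R = 1/(1 − e^(−kτ)) ≈ 1.8467.
Each bolus raises the concentration by D/Vd = 1117/174 ≈ 6.420 mcg/mL.
Cmax,ss = C₀/(1 − f) ≈ 6.420/0.5415 ≈ 11.856 mcg/mL.
Peak 11.9 mcg/mL vs MTC 13 mcg/mL: below toxic threshold.

11.9 mcg/mL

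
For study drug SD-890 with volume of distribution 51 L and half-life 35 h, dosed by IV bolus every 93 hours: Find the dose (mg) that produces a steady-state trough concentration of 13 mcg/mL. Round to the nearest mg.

τ/t½ = 93/35 ≈ 2.6571, so f = (1/2)^(93/35) ≈ 0.158533.
Cmin,ss = (D/Vd)·f/(1−f), so D = Cmin,ss·Vd·(1−f)/f.
D = 13 × 51 × (1−f)/f ≈ 13 × 51 × 5.30783 ≈ 3519.09 mg.

3519 mg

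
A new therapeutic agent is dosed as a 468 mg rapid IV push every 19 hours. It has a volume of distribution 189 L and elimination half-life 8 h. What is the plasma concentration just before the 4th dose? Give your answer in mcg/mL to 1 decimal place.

0.6 mcg/mL

f = (1/2)^(τ/t½) = (1/2)^(19/8) ≈ 0.1928.
C₀ = D/Vd = 468/189 ≈ 2.476 mcg/mL.
Before the 4th dose, 3 doses have been given. Superposition: Cmin = C₀·(f + f² + … + f^3).
≈ 2.476 × (0.1928 + 0.0372 + 0.0072) ≈ 2.476 × 0.2372 ≈ 0.587 mcg/mL.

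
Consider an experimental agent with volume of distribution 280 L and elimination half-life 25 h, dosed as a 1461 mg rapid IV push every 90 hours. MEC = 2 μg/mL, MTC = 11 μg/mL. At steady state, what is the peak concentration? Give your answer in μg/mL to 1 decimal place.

Over one 90-h interval, 90/25 ≈ 3.6 half-lives elapse, leaving f ≈ 0.0825 of each dose.
At steady state, accumulation factor R = 1/(1 − e^(−kτ)) ≈ 1.0899.
Single-dose peak C₀ = D/Vd = 1461/280 ≈ 5.218 μg/mL.
Cmax,ss = C₀/(1 − f) ≈ 5.218/0.9175 ≈ 5.687 μg/mL.
Peak 5.7 μg/mL vs MTC 11 μg/mL: below toxic threshold.

5.7 μg/mL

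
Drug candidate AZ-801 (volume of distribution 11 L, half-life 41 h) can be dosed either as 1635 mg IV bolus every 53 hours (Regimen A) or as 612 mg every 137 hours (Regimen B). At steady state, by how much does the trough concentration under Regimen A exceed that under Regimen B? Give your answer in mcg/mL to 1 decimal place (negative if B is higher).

96.4 mcg/mL

Regimen A: f = (1/2)^(53/41) ≈ 0.4082; Cmin,ss = (1635/11)·f/(1−f) ≈ 102.523 mcg/mL.
Regimen B: f = (1/2)^(137/41) ≈ 0.0987; Cmin,ss = (612/11)·f/(1−f) ≈ 6.093 mcg/mL.
Difference ≈ 102.523 − 6.093 ≈ 96.430 mcg/mL.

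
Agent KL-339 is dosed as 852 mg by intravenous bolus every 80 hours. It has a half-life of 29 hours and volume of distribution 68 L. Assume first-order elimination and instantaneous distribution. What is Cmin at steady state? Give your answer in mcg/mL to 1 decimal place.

2.2 mcg/mL

Over one 80-h interval, 80/29 ≈ 2.7586 half-lives elapse, leaving f ≈ 0.1478 of each dose.
At steady state, accumulation factor R = 1/(1 − e^(−kτ)) ≈ 1.1734.
Single-dose peak C₀ = D/Vd = 852/68 ≈ 12.529 mcg/mL.
Steady-state peak Cmax,ss = C₀·R ≈ 12.529 × 1.1734 ≈ 14.702 mcg/mL.
Steady-state trough Cmin,ss = Cmax,ss·f ≈ 14.702 × 0.1478 ≈ 2.173 mcg/mL.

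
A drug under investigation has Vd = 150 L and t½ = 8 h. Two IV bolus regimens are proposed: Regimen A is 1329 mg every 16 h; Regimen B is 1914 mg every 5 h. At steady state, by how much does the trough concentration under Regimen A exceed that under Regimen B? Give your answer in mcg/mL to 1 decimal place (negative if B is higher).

Regimen A: f = (1/2)^(16/8) ≈ 0.2500; Cmin,ss = (1329/150)·f/(1−f) ≈ 2.953 mcg/mL.
Regimen B: f = (1/2)^(5/8) ≈ 0.6484; Cmin,ss = (1914/150)·f/(1−f) ≈ 23.531 mcg/mL.
Difference ≈ 2.953 − 23.531 ≈ -20.578 mcg/mL.

-20.6 mcg/mL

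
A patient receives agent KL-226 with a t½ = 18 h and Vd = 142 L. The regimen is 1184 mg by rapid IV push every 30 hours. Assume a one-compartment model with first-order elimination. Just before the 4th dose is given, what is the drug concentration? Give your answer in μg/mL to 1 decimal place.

f = (1/2)^(τ/t½) = (1/2)^(30/18) ≈ 0.3150.
C₀ = D/Vd = 1184/142 ≈ 8.338 μg/mL.
Before the 4th dose, 3 doses have been given. Superposition: Cmin = C₀·(f + f² + … + f^3).
≈ 8.338 × (0.3150 + 0.0992 + 0.0313) ≈ 8.338 × 0.4455 ≈ 3.715 μg/mL.

3.7 μg/mL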